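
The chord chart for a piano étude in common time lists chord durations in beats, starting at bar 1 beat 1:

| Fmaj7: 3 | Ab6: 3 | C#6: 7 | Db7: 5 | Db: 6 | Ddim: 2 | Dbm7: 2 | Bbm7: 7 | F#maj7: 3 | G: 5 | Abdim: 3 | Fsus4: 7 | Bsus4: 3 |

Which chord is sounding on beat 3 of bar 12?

Beat 3 of bar 12 is beat (12−1)×4 + 3 = 47 overall.
Running totals: Fmaj7 ends at 3, Ab6 ends at 6, C#6 ends at 13, Db7 ends at 18, Db ends at 24, Ddim ends at 26, Dbm7 ends at 28, Bbm7 ends at 35, F#maj7 ends at 38, G ends at 43, Abdim ends at 46, Fsus4 ends at 53.
Beat 47 falls within Fsus4.

Fsus4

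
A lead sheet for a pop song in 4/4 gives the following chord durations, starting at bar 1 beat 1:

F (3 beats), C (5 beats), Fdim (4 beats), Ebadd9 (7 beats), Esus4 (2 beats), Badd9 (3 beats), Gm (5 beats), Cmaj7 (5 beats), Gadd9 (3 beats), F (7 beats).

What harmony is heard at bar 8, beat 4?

Cmaj7

Beat 4 of bar 8 is beat (8−1)×4 + 4 = 32 overall.
Running totals: F ends at 3, C ends at 8, Fdim ends at 12, Ebadd9 ends at 19, Esus4 ends at 21, Badd9 ends at 24, Gm ends at 29, Cmaj7 ends at 34.
Beat 32 falls within Cmaj7.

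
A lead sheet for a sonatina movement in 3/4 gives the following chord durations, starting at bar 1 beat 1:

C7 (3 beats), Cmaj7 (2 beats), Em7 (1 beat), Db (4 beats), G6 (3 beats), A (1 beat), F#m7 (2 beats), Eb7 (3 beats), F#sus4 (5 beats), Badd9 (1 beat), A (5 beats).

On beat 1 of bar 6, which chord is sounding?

Beat 1 of bar 6 is beat (6−1)×3 + 1 = 16 overall.
Running totals: C7 ends at 3, Cmaj7 ends at 5, Em7 ends at 6, Db ends at 10, G6 ends at 13, A ends at 14, F#m7 ends at 16.
Beat 16 falls within F#m7.

F#m7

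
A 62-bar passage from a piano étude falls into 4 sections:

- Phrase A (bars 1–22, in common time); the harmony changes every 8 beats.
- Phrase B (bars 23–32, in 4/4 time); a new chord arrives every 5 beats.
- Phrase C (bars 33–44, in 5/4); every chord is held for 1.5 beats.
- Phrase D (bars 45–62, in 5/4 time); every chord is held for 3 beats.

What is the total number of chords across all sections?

A: 22·4 = 88 beats, 88/8 = 11 chords.
B: 10·4 = 40 beats, 40/5 = 8 chords.
C: 12·5 = 60 beats, 60/1.5 = 40 chords.
D: 18·5 = 90 beats, 90/3 = 30 chords.
Total: 11 + 8 + 40 + 30 = 89.

89 chords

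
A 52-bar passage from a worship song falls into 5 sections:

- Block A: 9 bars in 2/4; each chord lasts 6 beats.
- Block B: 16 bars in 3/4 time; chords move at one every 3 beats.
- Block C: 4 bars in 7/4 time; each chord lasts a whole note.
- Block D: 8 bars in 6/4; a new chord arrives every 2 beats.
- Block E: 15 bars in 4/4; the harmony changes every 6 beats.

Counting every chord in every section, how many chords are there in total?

60 chords

A: 9·2 = 18 beats, 18/6 = 3 chords.
B: 16·3 = 48 beats, 48/3 = 16 chords.
C: 4·7 = 28 beats, 28/4 = 7 chords.
D: 8·6 = 48 beats, 48/2 = 24 chords.
E: 15·4 = 60 beats, 60/6 = 10 chords.
Total: 3 + 16 + 7 + 24 + 10 = 60.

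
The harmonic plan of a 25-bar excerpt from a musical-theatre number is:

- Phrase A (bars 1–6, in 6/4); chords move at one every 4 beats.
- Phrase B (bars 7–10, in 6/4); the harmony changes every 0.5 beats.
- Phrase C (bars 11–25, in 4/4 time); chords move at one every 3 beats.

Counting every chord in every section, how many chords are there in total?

A has 36 beats and chords last 4 each, so 9 chords.
B has 24 beats and chords last 0.5 each, so 48 chords.
C has 60 beats and chords last 3 each, so 20 chords.
Total: 9 + 48 + 20 = 77.

77 chords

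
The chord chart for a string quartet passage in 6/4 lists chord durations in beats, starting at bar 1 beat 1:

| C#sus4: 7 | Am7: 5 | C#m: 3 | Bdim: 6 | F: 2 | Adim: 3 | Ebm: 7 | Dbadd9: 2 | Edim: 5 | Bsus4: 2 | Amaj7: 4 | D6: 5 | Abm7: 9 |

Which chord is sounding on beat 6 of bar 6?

Edim

Beat 6 of bar 6 is beat (6−1)×6 + 6 = 36 overall.
Running totals: C#sus4 ends at 7, Am7 ends at 12, C#m ends at 15, Bdim ends at 21, F ends at 23, Adim ends at 26, Ebm ends at 33, Dbadd9 ends at 35, Edim ends at 40.
Beat 36 falls within Edim.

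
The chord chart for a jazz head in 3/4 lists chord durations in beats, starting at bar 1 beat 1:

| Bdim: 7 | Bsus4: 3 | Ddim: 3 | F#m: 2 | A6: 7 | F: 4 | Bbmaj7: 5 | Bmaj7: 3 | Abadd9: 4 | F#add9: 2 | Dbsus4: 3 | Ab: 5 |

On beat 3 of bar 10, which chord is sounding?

Bbmaj7

Beat 3 of bar 10 is beat (10−1)×3 + 3 = 30 overall.
Running totals: Bdim ends at 7, Bsus4 ends at 10, Ddim ends at 13, F#m ends at 15, A6 ends at 22, F ends at 26, Bbmaj7 ends at 31.
Beat 30 falls within Bbmaj7.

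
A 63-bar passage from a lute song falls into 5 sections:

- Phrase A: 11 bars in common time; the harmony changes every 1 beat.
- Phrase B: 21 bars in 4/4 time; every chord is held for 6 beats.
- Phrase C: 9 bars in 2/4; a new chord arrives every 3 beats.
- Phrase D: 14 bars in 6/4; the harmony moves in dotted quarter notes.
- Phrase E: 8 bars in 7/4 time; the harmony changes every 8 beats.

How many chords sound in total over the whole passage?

127 chords

A: 11·4 = 44 beats, 44/1 = 44 chords.
B: 21·4 = 84 beats, 84/6 = 14 chords.
C: 9·2 = 18 beats, 18/3 = 6 chords.
D: 14·6 = 84 beats, 84/1.5 = 56 chords.
E: 8·7 = 56 beats, 56/8 = 7 chords.
Total: 44 + 14 + 6 + 56 + 7 = 127.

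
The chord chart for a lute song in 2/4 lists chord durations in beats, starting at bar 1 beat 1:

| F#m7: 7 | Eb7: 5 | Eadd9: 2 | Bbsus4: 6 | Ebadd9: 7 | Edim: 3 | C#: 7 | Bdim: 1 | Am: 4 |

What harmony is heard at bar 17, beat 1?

C#

Beat 1 of bar 17 is beat (17−1)×2 + 1 = 33 overall.
Running totals: F#m7 ends at 7, Eb7 ends at 12, Eadd9 ends at 14, Bbsus4 ends at 20, Ebadd9 ends at 27, Edim ends at 30, C# ends at 37.
Beat 33 falls within C#.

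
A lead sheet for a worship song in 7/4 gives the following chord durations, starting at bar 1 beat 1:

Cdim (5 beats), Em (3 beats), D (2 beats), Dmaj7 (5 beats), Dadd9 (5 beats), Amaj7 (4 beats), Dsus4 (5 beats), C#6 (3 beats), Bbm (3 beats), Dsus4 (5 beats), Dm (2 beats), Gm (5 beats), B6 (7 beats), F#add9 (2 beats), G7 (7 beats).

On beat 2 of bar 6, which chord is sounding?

Beat 2 of bar 6 is beat (6−1)×7 + 2 = 37 overall.
Running totals: Cdim ends at 5, Em ends at 8, D ends at 10, Dmaj7 ends at 15, Dadd9 ends at 20, Amaj7 ends at 24, Dsus4 ends at 29, C#6 ends at 32, Bbm ends at 35, Dsus4 ends at 40.
Beat 37 falls within Dsus4.

Dsus4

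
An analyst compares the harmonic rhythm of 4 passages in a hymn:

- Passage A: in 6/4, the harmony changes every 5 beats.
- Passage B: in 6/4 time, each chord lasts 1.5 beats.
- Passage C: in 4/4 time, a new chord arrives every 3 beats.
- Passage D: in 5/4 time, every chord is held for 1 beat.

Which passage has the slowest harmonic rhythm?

Passage A

A: each chord is 5 beats in 6/4, so 1.2 per bar.
B: each chord is 1.5 beats in 6/4, so 4 per bar.
C: each chord is 3 beats in 4/4, so 4/3 per bar.
D: each chord is 1 beat in 5/4, so 5 per bar.
Slowest is A at 1.2 chords/bar.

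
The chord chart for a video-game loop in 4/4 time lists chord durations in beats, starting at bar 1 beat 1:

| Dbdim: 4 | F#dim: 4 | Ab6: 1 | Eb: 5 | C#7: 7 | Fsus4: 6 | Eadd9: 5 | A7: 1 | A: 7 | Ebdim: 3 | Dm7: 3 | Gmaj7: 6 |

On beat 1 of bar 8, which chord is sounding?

Eadd9

Beat 1 of bar 8 is beat (8−1)×4 + 1 = 29 overall.
Running totals: Dbdim ends at 4, F#dim ends at 8, Ab6 ends at 9, Eb ends at 14, C#7 ends at 21, Fsus4 ends at 27, Eadd9 ends at 32.
Beat 29 falls within Eadd9.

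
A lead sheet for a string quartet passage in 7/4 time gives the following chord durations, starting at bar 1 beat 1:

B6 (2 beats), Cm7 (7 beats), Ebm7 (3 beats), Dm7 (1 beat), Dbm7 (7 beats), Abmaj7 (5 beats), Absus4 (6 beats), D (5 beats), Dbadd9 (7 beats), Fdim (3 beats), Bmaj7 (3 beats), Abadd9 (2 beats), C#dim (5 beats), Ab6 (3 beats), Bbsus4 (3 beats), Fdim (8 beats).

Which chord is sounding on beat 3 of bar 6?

Dbadd9

Beat 3 of bar 6 is beat (6−1)×7 + 3 = 38 overall.
Running totals: B6 ends at 2, Cm7 ends at 9, Ebm7 ends at 12, Dm7 ends at 13, Dbm7 ends at 20, Abmaj7 ends at 25, Absus4 ends at 31, D ends at 36, Dbadd9 ends at 43.
Beat 38 falls within Dbadd9.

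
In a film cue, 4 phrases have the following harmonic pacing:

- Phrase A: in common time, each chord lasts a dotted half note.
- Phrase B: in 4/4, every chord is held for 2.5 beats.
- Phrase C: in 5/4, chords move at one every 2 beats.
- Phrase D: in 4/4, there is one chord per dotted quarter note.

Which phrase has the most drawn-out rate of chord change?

A: 4 beats/bar ÷ 3 beats/chord = 4/3 chords/bar.
B: 4 beats/bar ÷ 2.5 beats/chord = 1.6 chords/bar.
C: 5 beats/bar ÷ 2 beats/chord = 2.5 chords/bar.
D: 4 beats/bar ÷ 1.5 beats/chord = 8/3 chords/bar.
Slowest is A at 4/3 chords/bar.

Phrase A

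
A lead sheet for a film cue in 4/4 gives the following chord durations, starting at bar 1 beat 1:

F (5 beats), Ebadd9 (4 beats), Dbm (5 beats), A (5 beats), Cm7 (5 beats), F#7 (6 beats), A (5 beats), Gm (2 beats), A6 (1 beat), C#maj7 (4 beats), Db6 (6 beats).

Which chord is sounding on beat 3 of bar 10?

C#maj7

Beat 3 of bar 10 is beat (10−1)×4 + 3 = 39 overall.
Running totals: F ends at 5, Ebadd9 ends at 9, Dbm ends at 14, A ends at 19, Cm7 ends at 24, F#7 ends at 30, A ends at 35, Gm ends at 37, A6 ends at 38, C#maj7 ends at 42.
Beat 39 falls within C#maj7.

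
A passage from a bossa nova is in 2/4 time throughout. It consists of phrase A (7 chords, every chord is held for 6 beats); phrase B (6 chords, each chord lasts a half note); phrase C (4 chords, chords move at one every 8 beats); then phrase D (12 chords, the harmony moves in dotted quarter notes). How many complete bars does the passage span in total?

A: 7 × 6 = 42 beats = 21 bars.
B: 6 × 2 = 12 beats = 6 bars.
C: 4 × 8 = 32 beats = 16 bars.
D: 12 × 1.5 = 18 beats = 9 bars.
Total: 21 + 6 + 16 + 9 = 52 bars.

52 bars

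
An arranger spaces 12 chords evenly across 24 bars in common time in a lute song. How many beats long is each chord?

24 bars × 4 beats/bar = 96 beats total.
96 beats ÷ 12 chords = 8 beats per chord.

8 beats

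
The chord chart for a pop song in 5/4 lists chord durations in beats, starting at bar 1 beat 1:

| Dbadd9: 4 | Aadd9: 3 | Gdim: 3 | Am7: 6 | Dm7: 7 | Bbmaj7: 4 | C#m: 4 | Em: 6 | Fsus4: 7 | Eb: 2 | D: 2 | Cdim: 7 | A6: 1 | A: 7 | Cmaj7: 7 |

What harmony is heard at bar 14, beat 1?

Cmaj7

Beat 1 of bar 14 is beat (14−1)×5 + 1 = 66 overall.
Running totals: Dbadd9 ends at 4, Aadd9 ends at 7, Gdim ends at 10, Am7 ends at 16, Dm7 ends at 23, Bbmaj7 ends at 27, C#m ends at 31, Em ends at 37, Fsus4 ends at 44, Eb ends at 46, D ends at 48, Cdim ends at 55, A6 ends at 56, A ends at 63, Cmaj7 ends at 70.
Beat 66 falls within Cmaj7.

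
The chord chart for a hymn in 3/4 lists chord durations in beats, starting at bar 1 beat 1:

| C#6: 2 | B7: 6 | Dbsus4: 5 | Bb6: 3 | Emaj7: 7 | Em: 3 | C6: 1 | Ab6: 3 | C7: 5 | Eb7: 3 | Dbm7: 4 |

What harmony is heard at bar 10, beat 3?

Beat 3 of bar 10 is beat (10−1)×3 + 3 = 30 overall.
Running totals: C#6 ends at 2, B7 ends at 8, Dbsus4 ends at 13, Bb6 ends at 16, Emaj7 ends at 23, Em ends at 26, C6 ends at 27, Ab6 ends at 30.
Beat 30 falls within Ab6.

Ab6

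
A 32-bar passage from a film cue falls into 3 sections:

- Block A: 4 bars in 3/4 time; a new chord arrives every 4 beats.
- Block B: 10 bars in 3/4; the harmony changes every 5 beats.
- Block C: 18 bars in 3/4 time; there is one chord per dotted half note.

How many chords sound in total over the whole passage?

27 chords

A: 4·3 = 12 beats, 12/4 = 3 chords.
B: 10·3 = 30 beats, 30/5 = 6 chords.
C: 18·3 = 54 beats, 54/3 = 18 chords.
Total: 3 + 6 + 18 = 27.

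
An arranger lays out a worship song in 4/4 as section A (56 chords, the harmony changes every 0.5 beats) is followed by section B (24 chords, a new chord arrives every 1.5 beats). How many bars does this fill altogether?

16 bars

A: 56 × 0.5 = 28 beats = 7 bars.
B: 24 × 1.5 = 36 beats = 9 bars.
Total: 7 + 9 = 16 bars.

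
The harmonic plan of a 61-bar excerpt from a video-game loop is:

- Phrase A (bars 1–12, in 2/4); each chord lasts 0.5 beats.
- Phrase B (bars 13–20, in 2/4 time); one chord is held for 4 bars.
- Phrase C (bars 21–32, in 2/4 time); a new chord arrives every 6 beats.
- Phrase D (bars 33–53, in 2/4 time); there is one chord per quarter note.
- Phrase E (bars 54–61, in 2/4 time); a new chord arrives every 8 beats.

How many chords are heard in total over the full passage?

A: 12·2 = 24 beats, 24/0.5 = 48 chords.
B: 8·2 = 16 beats, 16/8 = 2 chords.
C: 12·2 = 24 beats, 24/6 = 4 chords.
D: 21·2 = 42 beats, 42/1 = 42 chords.
E: 8·2 = 16 beats, 16/8 = 2 chords.
Total: 48 + 2 + 4 + 42 + 2 = 98.

98 chords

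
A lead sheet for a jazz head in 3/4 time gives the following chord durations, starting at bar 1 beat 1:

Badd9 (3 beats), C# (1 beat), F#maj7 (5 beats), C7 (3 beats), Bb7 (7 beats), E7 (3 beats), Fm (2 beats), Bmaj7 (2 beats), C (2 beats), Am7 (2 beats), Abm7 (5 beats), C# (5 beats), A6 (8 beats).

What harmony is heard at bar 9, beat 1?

Beat 1 of bar 9 is beat (9−1)×3 + 1 = 25 overall.
Running totals: Badd9 ends at 3, C# ends at 4, F#maj7 ends at 9, C7 ends at 12, Bb7 ends at 19, E7 ends at 22, Fm ends at 24, Bmaj7 ends at 26.
Beat 25 falls within Bmaj7.

Bmaj7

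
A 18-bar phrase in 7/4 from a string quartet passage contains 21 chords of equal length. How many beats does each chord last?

6 beats

18 bars × 7 beats/bar = 126 beats total.
126 beats ÷ 21 chords = 6 beats per chord.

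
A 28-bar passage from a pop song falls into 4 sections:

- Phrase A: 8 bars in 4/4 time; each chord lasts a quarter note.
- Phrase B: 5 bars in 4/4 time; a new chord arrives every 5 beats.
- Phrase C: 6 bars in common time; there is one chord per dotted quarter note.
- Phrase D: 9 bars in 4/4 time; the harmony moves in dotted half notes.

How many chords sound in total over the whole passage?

A: 8 bars × 4 beats = 32 beats; 1 beat/chord → 32 chords.
B: 5 bars × 4 beats = 20 beats; 5 beats/chord → 4 chords.
C: 6 bars × 4 beats = 24 beats; 1.5 beats/chord → 16 chords.
D: 9 bars × 4 beats = 36 beats; 3 beats/chord → 12 chords.
Total: 32 + 4 + 16 + 12 = 64.

64 chords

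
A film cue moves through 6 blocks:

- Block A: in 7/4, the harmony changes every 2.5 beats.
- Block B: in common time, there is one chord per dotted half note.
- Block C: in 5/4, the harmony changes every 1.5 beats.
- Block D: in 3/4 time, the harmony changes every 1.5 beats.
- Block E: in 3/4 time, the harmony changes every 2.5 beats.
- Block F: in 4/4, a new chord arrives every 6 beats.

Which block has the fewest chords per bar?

Block F

A: 7 beats/bar ÷ 2.5 beats/chord = 2.8 chords/bar.
B: 4 beats/bar ÷ 3 beats/chord = 4/3 chords/bar.
C: 5 beats/bar ÷ 1.5 beats/chord = 10/3 chords/bar.
D: 3 beats/bar ÷ 1.5 beats/chord = 2 chords/bar.
E: 3 beats/bar ÷ 2.5 beats/chord = 1.2 chords/bar.
F: 4 beats/bar ÷ 6 beats/chord = 2/3 chords/bar.
Slowest is F at 2/3 chords/bar.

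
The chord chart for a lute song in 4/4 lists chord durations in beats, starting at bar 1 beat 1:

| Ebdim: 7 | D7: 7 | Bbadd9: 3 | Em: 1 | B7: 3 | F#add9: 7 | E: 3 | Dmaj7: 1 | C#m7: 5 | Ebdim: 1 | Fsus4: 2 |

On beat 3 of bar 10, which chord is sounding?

Beat 3 of bar 10 is beat (10−1)×4 + 3 = 39 overall.
Running totals: Ebdim ends at 7, D7 ends at 14, Bbadd9 ends at 17, Em ends at 18, B7 ends at 21, F#add9 ends at 28, E ends at 31, Dmaj7 ends at 32, C#m7 ends at 37, Ebdim ends at 38, Fsus4 ends at 40.
Beat 39 falls within Fsus4.

Fsus4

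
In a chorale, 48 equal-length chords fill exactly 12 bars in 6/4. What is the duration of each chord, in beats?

12 bars × 6 beats/bar = 72 beats total.
72 beats ÷ 48 chords = 1.5 beats per chord.
(That is a dotted quarter note.)

1.5 beats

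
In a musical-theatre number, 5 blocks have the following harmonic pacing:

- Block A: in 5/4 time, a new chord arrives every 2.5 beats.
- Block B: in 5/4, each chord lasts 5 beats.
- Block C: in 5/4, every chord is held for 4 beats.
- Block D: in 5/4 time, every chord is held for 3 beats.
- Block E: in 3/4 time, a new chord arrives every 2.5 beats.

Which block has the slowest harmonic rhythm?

A: 5 beats/bar ÷ 2.5 beats/chord = 2 chords/bar.
B: 5 beats/bar ÷ 5 beats/chord = 1 chord/bar.
C: 5 beats/bar ÷ 4 beats/chord = 1.25 chords/bar.
D: 5 beats/bar ÷ 3 beats/chord = 5/3 chords/bar.
E: 3 beats/bar ÷ 2.5 beats/chord = 1.2 chords/bar.
Slowest is B at 1 chords/bar.

Block B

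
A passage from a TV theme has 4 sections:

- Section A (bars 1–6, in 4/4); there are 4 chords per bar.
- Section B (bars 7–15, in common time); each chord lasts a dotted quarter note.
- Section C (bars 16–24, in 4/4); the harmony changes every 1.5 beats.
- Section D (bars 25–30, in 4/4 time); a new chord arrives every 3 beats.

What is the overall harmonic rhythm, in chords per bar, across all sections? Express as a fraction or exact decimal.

A: 6 bars of 4 beats is 24 beats; at 1 beat each that's 24 chords.
B: 9 bars of 4 beats is 36 beats; at 1.5 beats each that's 24 chords.
C: 9 bars of 4 beats is 36 beats; at 1.5 beats each that's 24 chords.
D: 6 bars of 4 beats is 24 beats; at 3 beats each that's 8 chords.
Overall: 80 chords over 30 bars → 80/30 = 8/3 chords per bar.

8/3 chords per bar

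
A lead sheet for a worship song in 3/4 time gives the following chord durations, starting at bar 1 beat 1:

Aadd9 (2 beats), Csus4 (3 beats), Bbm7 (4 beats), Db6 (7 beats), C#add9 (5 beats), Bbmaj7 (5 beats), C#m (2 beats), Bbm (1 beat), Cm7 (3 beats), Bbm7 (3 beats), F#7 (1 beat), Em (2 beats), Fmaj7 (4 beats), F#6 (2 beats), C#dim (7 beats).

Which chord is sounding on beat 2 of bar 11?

Beat 2 of bar 11 is beat (11−1)×3 + 2 = 32 overall.
Running totals: Aadd9 ends at 2, Csus4 ends at 5, Bbm7 ends at 9, Db6 ends at 16, C#add9 ends at 21, Bbmaj7 ends at 26, C#m ends at 28, Bbm ends at 29, Cm7 ends at 32.
Beat 32 falls within Cm7.

Cm7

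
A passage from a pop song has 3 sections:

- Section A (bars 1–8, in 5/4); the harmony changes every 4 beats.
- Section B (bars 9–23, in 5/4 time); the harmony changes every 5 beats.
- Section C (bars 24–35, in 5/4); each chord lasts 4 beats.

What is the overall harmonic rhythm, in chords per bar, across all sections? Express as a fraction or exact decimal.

A: 8 × 5 = 40 beats ÷ 4 = 10 chords.
B: 15 × 5 = 75 beats ÷ 5 = 15 chords.
C: 12 × 5 = 60 beats ÷ 4 = 15 chords.
Overall: 40 chords over 35 bars → 40/35 = 8/7 chords per bar.

8/7 chords per bar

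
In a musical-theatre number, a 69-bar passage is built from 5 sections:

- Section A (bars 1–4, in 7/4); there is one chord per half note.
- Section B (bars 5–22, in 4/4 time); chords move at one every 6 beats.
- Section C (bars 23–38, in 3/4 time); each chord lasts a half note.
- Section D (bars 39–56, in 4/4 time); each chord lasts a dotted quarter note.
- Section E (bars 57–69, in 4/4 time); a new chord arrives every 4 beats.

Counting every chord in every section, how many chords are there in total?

A: 4 bars × 7 beats = 28 beats; 2 beats/chord → 14 chords.
B: 18 bars × 4 beats = 72 beats; 6 beats/chord → 12 chords.
C: 16 bars × 3 beats = 48 beats; 2 beats/chord → 24 chords.
D: 18 bars × 4 beats = 72 beats; 1.5 beats/chord → 48 chords.
E: 13 bars × 4 beats = 52 beats; 4 beats/chord → 13 chords.
Total: 14 + 12 + 24 + 48 + 13 = 111.

111 chords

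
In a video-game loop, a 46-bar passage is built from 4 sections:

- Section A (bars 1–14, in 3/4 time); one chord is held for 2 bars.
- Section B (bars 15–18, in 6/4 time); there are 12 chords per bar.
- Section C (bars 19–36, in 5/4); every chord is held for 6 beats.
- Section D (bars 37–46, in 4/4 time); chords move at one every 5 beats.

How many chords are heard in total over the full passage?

A has 42 beats and chords last 6 each, so 7 chords.
B has 24 beats and chords last 0.5 each, so 48 chords.
C has 90 beats and chords last 6 each, so 15 chords.
D has 40 beats and chords last 5 each, so 8 chords.
Total: 7 + 48 + 15 + 8 = 78.

78 chords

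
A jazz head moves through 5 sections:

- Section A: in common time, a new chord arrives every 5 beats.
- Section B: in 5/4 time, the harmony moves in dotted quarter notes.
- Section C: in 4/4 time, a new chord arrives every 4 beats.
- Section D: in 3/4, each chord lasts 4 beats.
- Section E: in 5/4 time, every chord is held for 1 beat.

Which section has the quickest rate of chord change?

Section E

A: each chord is 5 beats in 4/4, so 0.8 per bar.
B: each chord is 1.5 beats in 5/4, so 10/3 per bar.
C: each chord is 4 beats in 4/4, so 1 per bar.
D: each chord is 4 beats in 3/4, so 0.75 per bar.
E: each chord is 1 beat in 5/4, so 5 per bar.
Fastest is E at 5 chords/bar.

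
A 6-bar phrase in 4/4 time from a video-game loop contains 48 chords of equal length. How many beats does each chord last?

6 bars × 4 beats/bar = 24 beats total.
24 beats ÷ 48 chords = 0.5 beats per chord.
(That is an eighth note.)

0.5 beats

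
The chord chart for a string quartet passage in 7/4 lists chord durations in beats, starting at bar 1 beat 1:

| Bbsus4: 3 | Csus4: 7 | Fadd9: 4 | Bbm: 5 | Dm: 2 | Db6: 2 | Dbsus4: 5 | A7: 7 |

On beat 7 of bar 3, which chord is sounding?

Beat 7 of bar 3 is beat (3−1)×7 + 7 = 21 overall.
Running totals: Bbsus4 ends at 3, Csus4 ends at 10, Fadd9 ends at 14, Bbm ends at 19, Dm ends at 21.
Beat 21 falls within Dm.

Dm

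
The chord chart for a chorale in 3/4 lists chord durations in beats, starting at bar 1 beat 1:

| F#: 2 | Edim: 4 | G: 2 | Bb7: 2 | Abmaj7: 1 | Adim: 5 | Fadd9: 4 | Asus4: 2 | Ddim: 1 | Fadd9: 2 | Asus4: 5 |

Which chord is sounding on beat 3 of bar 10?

Asus4

Beat 3 of bar 10 is beat (10−1)×3 + 3 = 30 overall.
Running totals: F# ends at 2, Edim ends at 6, G ends at 8, Bb7 ends at 10, Abmaj7 ends at 11, Adim ends at 16, Fadd9 ends at 20, Asus4 ends at 22, Ddim ends at 23, Fadd9 ends at 25, Asus4 ends at 30.
Beat 30 falls within Asus4.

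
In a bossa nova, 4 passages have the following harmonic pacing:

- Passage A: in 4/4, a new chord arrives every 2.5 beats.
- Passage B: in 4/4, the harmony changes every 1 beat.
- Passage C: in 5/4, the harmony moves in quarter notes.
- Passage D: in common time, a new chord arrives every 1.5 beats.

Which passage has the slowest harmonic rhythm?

Passage A

A: 4 beats/bar ÷ 2.5 beats/chord = 1.6 chords/bar.
B: 4 beats/bar ÷ 1 beat/chord = 4 chords/bar.
C: 5 beats/bar ÷ 1 beat/chord = 5 chords/bar.
D: 4 beats/bar ÷ 1.5 beats/chord = 8/3 chords/bar.
Slowest is A at 1.6 chords/bar.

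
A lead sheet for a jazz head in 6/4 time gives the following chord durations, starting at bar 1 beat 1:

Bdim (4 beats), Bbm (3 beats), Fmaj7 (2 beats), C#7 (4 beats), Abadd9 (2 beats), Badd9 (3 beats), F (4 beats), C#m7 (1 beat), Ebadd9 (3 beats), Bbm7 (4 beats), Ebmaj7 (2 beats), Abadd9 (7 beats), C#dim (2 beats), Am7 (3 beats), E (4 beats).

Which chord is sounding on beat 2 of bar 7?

Abadd9

Beat 2 of bar 7 is beat (7−1)×6 + 2 = 38 overall.
Running totals: Bdim ends at 4, Bbm ends at 7, Fmaj7 ends at 9, C#7 ends at 13, Abadd9 ends at 15, Badd9 ends at 18, F ends at 22, C#m7 ends at 23, Ebadd9 ends at 26, Bbm7 ends at 30, Ebmaj7 ends at 32, Abadd9 ends at 39.
Beat 38 falls within Abadd9.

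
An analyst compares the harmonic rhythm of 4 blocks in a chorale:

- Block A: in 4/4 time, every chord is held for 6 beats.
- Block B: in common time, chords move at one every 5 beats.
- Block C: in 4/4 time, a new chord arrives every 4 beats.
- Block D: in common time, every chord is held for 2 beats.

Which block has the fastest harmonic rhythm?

A: 4 beats/bar ÷ 6 beats/chord = 2/3 chords/bar.
B: 4 beats/bar ÷ 5 beats/chord = 0.8 chords/bar.
C: 4 beats/bar ÷ 4 beats/chord = 1 chord/bar.
D: 4 beats/bar ÷ 2 beats/chord = 2 chords/bar.
Fastest is D at 2 chords/bar.

Block D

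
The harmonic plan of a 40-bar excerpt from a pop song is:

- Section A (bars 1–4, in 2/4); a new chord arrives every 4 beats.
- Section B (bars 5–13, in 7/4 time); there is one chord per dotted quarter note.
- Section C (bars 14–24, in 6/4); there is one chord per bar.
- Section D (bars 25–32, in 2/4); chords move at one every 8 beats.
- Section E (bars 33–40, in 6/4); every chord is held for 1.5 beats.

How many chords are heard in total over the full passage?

A: 4 bars × 2 beats = 8 beats; 4 beats/chord → 2 chords.
B: 9 bars × 7 beats = 63 beats; 1.5 beats/chord → 42 chords.
C: 11 bars × 6 beats = 66 beats; 6 beats/chord → 11 chords.
D: 8 bars × 2 beats = 16 beats; 8 beats/chord → 2 chords.
E: 8 bars × 6 beats = 48 beats; 1.5 beats/chord → 32 chords.
Total: 2 + 42 + 11 + 2 + 32 = 89.

89 chords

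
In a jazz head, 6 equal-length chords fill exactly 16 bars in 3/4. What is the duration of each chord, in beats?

16 bars × 3 beats/bar = 48 beats total.
48 beats ÷ 6 chords = 8 beats per chord.

8 beats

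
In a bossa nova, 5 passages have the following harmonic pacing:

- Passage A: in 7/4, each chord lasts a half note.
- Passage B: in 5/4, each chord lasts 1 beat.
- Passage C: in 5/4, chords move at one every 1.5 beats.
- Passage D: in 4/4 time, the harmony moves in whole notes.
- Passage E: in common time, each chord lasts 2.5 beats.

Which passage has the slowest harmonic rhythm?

Passage D

A: 7/2 = 3.5 chords/bar.
B: 5/1 = 5 chords/bar.
C: 5/1.5 = 10/3 chords/bar.
D: 4/4 = 1 chord/bar.
E: 4/2.5 = 1.6 chords/bar.
Slowest is D at 1 chords/bar.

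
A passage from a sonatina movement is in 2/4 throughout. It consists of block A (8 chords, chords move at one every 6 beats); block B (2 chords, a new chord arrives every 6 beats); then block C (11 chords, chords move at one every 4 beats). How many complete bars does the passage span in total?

A: 8 × 6 = 48 beats = 24 bars.
B: 2 × 6 = 12 beats = 6 bars.
C: 11 × 4 = 44 beats = 22 bars.
Total: 24 + 6 + 22 = 52 bars.

52 bars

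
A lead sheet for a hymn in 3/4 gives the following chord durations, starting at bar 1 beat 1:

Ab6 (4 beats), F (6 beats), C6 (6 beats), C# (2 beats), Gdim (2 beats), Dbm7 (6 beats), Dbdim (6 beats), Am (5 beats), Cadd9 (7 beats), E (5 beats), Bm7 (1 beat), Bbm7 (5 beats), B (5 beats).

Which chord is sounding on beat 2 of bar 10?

Beat 2 of bar 10 is beat (10−1)×3 + 2 = 29 overall.
Running totals: Ab6 ends at 4, F ends at 10, C6 ends at 16, C# ends at 18, Gdim ends at 20, Dbm7 ends at 26, Dbdim ends at 32.
Beat 29 falls within Dbdim.

Dbdim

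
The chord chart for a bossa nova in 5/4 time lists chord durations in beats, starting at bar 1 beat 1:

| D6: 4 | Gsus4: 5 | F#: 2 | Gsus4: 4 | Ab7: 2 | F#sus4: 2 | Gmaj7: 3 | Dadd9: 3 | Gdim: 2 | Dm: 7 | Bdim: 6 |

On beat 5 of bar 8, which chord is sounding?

Beat 5 of bar 8 is beat (8−1)×5 + 5 = 40 overall.
Running totals: D6 ends at 4, Gsus4 ends at 9, F# ends at 11, Gsus4 ends at 15, Ab7 ends at 17, F#sus4 ends at 19, Gmaj7 ends at 22, Dadd9 ends at 25, Gdim ends at 27, Dm ends at 34, Bdim ends at 40.
Beat 40 falls within Bdim.

Bdim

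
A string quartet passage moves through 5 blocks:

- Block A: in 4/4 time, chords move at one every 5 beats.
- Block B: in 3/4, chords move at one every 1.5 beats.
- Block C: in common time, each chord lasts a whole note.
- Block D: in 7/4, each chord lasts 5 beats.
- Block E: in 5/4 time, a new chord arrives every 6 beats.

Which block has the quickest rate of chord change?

A: each chord is 5 beats in 4/4, so 0.8 per bar.
B: each chord is 1.5 beats in 3/4, so 2 per bar.
C: each chord is 4 beats in 4/4, so 1 per bar.
D: each chord is 5 beats in 7/4, so 1.4 per bar.
E: each chord is 6 beats in 5/4, so 5/6 per bar.
Fastest is B at 2 chords/bar.

Block B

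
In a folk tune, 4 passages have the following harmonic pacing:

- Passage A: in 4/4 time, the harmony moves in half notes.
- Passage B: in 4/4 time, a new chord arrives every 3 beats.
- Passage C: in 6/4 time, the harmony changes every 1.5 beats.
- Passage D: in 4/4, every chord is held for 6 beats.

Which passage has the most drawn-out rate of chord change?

Passage D

A: 4 beats/bar ÷ 2 beats/chord = 2 chords/bar.
B: 4 beats/bar ÷ 3 beats/chord = 4/3 chords/bar.
C: 6 beats/bar ÷ 1.5 beats/chord = 4 chords/bar.
D: 4 beats/bar ÷ 6 beats/chord = 2/3 chords/bar.
Slowest is D at 2/3 chords/bar.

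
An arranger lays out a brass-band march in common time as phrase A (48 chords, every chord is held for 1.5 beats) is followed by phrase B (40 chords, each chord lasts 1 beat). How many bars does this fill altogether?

28 bars

A: 48 × 1.5 = 72 beats = 18 bars.
B: 40 × 1 = 40 beats = 10 bars.
Total: 18 + 10 = 28 bars.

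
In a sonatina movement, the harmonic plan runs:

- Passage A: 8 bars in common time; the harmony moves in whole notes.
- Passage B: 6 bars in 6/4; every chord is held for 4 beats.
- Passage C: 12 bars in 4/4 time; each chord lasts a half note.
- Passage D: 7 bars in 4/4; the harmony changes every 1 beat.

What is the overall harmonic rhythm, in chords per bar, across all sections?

23/11 chords per bar

A: 8 bars of 4 beats is 32 beats; at 4 beats each that's 8 chords.
B: 6 bars of 6 beats is 36 beats; at 4 beats each that's 9 chords.
C: 12 bars of 4 beats is 48 beats; at 2 beats each that's 24 chords.
D: 7 bars of 4 beats is 28 beats; at 1 beat each that's 28 chords.
Overall: 69 chords over 33 bars → 69/33 = 23/11 chords per bar.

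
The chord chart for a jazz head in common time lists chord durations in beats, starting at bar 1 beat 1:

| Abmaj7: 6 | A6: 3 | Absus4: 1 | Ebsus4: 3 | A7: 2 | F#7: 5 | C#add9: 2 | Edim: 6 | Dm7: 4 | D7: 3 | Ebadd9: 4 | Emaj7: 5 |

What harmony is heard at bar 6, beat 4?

Beat 4 of bar 6 is beat (6−1)×4 + 4 = 24 overall.
Running totals: Abmaj7 ends at 6, A6 ends at 9, Absus4 ends at 10, Ebsus4 ends at 13, A7 ends at 15, F#7 ends at 20, C#add9 ends at 22, Edim ends at 28.
Beat 24 falls within Edim.

Edim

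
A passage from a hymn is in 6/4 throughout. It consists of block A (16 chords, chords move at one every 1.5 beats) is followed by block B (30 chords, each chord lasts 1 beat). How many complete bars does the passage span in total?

9 bars

A: 16 × 1.5 = 24 beats = 4 bars.
B: 30 × 1 = 30 beats = 5 bars.
Total: 4 + 5 = 9 bars.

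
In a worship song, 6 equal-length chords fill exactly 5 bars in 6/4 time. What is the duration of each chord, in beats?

5 beats

5 bars × 6 beats/bar = 30 beats total.
30 beats ÷ 6 chords = 5 beats per chord.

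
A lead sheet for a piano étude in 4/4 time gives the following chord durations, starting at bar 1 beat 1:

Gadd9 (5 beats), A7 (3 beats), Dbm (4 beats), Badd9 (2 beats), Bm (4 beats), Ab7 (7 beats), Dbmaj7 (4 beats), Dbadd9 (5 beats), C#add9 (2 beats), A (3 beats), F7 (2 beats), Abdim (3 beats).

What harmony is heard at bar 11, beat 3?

Abdim

Beat 3 of bar 11 is beat (11−1)×4 + 3 = 43 overall.
Running totals: Gadd9 ends at 5, A7 ends at 8, Dbm ends at 12, Badd9 ends at 14, Bm ends at 18, Ab7 ends at 25, Dbmaj7 ends at 29, Dbadd9 ends at 34, C#add9 ends at 36, A ends at 39, F7 ends at 41, Abdim ends at 44.
Beat 43 falls within Abdim.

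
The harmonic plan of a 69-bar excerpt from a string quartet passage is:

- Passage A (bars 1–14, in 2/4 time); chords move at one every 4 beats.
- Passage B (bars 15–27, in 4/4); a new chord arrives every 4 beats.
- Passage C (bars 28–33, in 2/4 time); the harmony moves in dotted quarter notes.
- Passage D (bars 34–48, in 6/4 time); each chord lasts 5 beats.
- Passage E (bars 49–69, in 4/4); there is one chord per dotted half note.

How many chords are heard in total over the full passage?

A: 14 bars × 2 beats = 28 beats; 4 beats/chord → 7 chords.
B: 13 bars × 4 beats = 52 beats; 4 beats/chord → 13 chords.
C: 6 bars × 2 beats = 12 beats; 1.5 beats/chord → 8 chords.
D: 15 bars × 6 beats = 90 beats; 5 beats/chord → 18 chords.
E: 21 bars × 4 beats = 84 beats; 3 beats/chord → 28 chords.
Total: 7 + 13 + 8 + 18 + 28 = 74.

74 chords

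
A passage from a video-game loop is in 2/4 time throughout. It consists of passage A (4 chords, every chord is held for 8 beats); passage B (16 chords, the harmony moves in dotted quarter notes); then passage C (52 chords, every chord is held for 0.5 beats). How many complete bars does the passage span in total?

41 bars

A: 4 × 8 = 32 beats = 16 bars.
B: 16 × 1.5 = 24 beats = 12 bars.
C: 52 × 0.5 = 26 beats = 13 bars.
Total: 16 + 12 + 13 = 41 bars.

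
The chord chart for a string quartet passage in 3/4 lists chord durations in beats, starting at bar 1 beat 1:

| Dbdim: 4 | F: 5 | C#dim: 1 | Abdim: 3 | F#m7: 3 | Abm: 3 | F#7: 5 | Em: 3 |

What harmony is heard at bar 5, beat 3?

F#m7

Beat 3 of bar 5 is beat (5−1)×3 + 3 = 15 overall.
Running totals: Dbdim ends at 4, F ends at 9, C#dim ends at 10, Abdim ends at 13, F#m7 ends at 16.
Beat 15 falls within F#m7.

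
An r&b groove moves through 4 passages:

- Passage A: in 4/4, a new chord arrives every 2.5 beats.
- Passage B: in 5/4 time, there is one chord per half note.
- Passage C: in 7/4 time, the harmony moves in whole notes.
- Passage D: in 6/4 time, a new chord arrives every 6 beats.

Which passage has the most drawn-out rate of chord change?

Passage D

A: each chord is 2.5 beats in 4/4, so 1.6 per bar.
B: each chord is 2 beats in 5/4, so 2.5 per bar.
C: each chord is 4 beats in 7/4, so 1.75 per bar.
D: each chord is 6 beats in 6/4, so 1 per bar.
Slowest is D at 1 chords/bar.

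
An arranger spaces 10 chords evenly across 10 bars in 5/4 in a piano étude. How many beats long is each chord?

10 bars × 5 beats/bar = 50 beats total.
50 beats ÷ 10 chords = 5 beats per chord.

5 beats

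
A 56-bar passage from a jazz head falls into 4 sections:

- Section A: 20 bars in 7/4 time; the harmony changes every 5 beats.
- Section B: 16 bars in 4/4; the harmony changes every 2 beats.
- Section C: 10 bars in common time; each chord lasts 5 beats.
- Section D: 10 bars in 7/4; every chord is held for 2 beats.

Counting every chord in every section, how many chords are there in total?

103 chords

A: 20·7 = 140 beats, 140/5 = 28 chords.
B: 16·4 = 64 beats, 64/2 = 32 chords.
C: 10·4 = 40 beats, 40/5 = 8 chords.
D: 10·7 = 70 beats, 70/2 = 35 chords.
Total: 28 + 32 + 8 + 35 = 103.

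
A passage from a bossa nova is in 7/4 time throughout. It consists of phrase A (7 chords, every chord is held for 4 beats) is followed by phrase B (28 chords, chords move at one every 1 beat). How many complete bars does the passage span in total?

8 bars

A: 7 × 4 = 28 beats = 4 bars.
B: 28 × 1 = 28 beats = 4 bars.
Total: 4 + 4 = 8 bars.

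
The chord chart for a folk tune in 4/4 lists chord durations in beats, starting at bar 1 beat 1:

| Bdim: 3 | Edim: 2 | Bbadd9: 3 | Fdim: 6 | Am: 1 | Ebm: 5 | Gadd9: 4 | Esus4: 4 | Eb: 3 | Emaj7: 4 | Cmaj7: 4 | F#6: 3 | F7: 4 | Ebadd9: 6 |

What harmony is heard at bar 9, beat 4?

Beat 4 of bar 9 is beat (9−1)×4 + 4 = 36 overall.
Running totals: Bdim ends at 3, Edim ends at 5, Bbadd9 ends at 8, Fdim ends at 14, Am ends at 15, Ebm ends at 20, Gadd9 ends at 24, Esus4 ends at 28, Eb ends at 31, Emaj7 ends at 35, Cmaj7 ends at 39.
Beat 36 falls within Cmaj7.

Cmaj7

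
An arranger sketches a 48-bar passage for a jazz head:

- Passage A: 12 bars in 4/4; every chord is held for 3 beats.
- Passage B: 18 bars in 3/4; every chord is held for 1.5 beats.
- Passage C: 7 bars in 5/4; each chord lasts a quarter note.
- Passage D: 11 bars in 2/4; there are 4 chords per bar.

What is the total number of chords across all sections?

131 chords

A: 12·4 = 48 beats, 48/3 = 16 chords.
B: 18·3 = 54 beats, 54/1.5 = 36 chords.
C: 7·5 = 35 beats, 35/1 = 35 chords.
D: 11·2 = 22 beats, 22/0.5 = 44 chords.
Total: 16 + 36 + 35 + 44 = 131.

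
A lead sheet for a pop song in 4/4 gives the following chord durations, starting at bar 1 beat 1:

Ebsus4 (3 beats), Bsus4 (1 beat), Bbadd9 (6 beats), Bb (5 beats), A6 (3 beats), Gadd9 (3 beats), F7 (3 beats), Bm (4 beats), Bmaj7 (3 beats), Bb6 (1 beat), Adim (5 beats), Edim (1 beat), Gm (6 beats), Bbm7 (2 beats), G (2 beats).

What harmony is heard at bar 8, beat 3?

Beat 3 of bar 8 is beat (8−1)×4 + 3 = 31 overall.
Running totals: Ebsus4 ends at 3, Bsus4 ends at 4, Bbadd9 ends at 10, Bb ends at 15, A6 ends at 18, Gadd9 ends at 21, F7 ends at 24, Bm ends at 28, Bmaj7 ends at 31.
Beat 31 falls within Bmaj7.

Bmaj7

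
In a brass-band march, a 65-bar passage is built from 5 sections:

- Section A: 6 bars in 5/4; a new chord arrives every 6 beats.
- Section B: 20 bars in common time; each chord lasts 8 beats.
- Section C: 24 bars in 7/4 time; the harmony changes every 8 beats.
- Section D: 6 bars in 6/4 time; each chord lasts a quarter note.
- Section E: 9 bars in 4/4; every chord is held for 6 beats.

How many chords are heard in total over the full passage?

78 chords

A has 30 beats and chords last 6 each, so 5 chords.
B has 80 beats and chords last 8 each, so 10 chords.
C has 168 beats and chords last 8 each, so 21 chords.
D has 36 beats and chords last 1 each, so 36 chords.
E has 36 beats and chords last 6 each, so 6 chords.
Total: 5 + 10 + 21 + 36 + 6 = 78.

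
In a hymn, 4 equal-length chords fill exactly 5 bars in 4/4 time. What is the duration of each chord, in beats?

5 beats

5 bars × 4 beats/bar = 20 beats total.
20 beats ÷ 4 chords = 5 beats per chord.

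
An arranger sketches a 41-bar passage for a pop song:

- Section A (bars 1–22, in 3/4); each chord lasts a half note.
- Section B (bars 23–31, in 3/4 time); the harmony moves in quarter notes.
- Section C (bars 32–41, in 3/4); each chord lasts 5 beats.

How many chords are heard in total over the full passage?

A: 22·3 = 66 beats, 66/2 = 33 chords.
B: 9·3 = 27 beats, 27/1 = 27 chords.
C: 10·3 = 30 beats, 30/5 = 6 chords.
Total: 33 + 27 + 6 = 66.

66 chords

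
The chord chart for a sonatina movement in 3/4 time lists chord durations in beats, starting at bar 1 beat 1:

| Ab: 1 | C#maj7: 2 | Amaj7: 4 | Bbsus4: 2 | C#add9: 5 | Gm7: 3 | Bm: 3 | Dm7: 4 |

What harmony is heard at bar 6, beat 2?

Beat 2 of bar 6 is beat (6−1)×3 + 2 = 17 overall.
Running totals: Ab ends at 1, C#maj7 ends at 3, Amaj7 ends at 7, Bbsus4 ends at 9, C#add9 ends at 14, Gm7 ends at 17.
Beat 17 falls within Gm7.

Gm7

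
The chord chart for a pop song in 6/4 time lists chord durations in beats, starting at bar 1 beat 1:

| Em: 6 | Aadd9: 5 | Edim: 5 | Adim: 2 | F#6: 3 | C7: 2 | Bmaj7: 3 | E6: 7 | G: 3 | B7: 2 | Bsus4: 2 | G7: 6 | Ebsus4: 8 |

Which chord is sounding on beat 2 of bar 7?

Beat 2 of bar 7 is beat (7−1)×6 + 2 = 38 overall.
Running totals: Em ends at 6, Aadd9 ends at 11, Edim ends at 16, Adim ends at 18, F#6 ends at 21, C7 ends at 23, Bmaj7 ends at 26, E6 ends at 33, G ends at 36, B7 ends at 38.
Beat 38 falls within B7.

B7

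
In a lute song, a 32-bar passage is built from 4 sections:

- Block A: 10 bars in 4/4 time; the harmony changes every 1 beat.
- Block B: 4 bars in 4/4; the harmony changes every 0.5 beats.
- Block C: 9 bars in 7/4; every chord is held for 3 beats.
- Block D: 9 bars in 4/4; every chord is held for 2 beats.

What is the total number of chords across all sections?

111 chords

A: 10·4 = 40 beats, 40/1 = 40 chords.
B: 4·4 = 16 beats, 16/0.5 = 32 chords.
C: 9·7 = 63 beats, 63/3 = 21 chords.
D: 9·4 = 36 beats, 36/2 = 18 chords.
Total: 40 + 32 + 21 + 18 = 111.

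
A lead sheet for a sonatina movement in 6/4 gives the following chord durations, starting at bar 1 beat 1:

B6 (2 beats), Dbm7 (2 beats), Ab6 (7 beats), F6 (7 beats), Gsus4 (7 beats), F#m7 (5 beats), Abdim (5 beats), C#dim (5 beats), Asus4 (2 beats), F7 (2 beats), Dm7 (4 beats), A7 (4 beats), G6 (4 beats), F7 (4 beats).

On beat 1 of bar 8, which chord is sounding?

Beat 1 of bar 8 is beat (8−1)×6 + 1 = 43 overall.
Running totals: B6 ends at 2, Dbm7 ends at 4, Ab6 ends at 11, F6 ends at 18, Gsus4 ends at 25, F#m7 ends at 30, Abdim ends at 35, C#dim ends at 40, Asus4 ends at 42, F7 ends at 44.
Beat 43 falls within F7.

F7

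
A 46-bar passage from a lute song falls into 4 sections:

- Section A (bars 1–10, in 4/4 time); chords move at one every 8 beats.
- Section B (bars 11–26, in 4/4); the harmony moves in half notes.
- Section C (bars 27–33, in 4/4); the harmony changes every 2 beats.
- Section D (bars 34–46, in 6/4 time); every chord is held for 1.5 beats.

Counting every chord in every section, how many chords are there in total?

103 chords

A has 40 beats and chords last 8 each, so 5 chords.
B has 64 beats and chords last 2 each, so 32 chords.
C has 28 beats and chords last 2 each, so 14 chords.
D has 78 beats and chords last 1.5 each, so 52 chords.
Total: 5 + 32 + 14 + 52 = 103.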